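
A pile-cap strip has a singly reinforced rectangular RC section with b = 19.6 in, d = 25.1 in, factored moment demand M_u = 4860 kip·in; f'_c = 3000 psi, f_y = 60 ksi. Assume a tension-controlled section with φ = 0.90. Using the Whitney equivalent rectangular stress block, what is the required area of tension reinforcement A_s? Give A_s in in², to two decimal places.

A_s ≈ 3.96 in²

M_n = M_u/φ = 4860/0.90 = 5400 kip·in.
From M_n = 0.85 f'_c a b (d − a/2):
a = d − √(d² − 2M_n/(0.85 f'_c b)) = 25.1 − √(25.1² − 2 × 5400/(0.85 × 3 × 19.6)) = 4.755 in.
A_s = 0.85 f'_c a b / f_y = 0.85 × 3 × 4.755 × 19.6 / 60 = 3.961 in².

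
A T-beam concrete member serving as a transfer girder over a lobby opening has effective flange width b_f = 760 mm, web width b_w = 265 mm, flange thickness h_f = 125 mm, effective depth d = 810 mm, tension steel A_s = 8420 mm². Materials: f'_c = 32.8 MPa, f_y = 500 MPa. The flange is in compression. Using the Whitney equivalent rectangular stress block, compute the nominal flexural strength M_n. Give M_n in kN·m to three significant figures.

Tension: T = A_s f_y = 8420 × 500 = 4210000 N.
Try a within the flange: a = T/(0.85 f'_c b_f) = 4210000/(0.85 × 32.8 × 760) = 198.69 mm.
a = 198.69 > h_f = 125 mm: the block extends into the web. Split into flange-overhang and web parts.
C_f = 0.85 f'_c (b_f − b_w) h_f = 0.85 × 32.8 × (760 − 265) × 125 = 1725075 N.
Remaining web compression depth: a_w = (T − C_f)/(0.85 f'_c b_w) = (4210000 − 1725075)/(0.85 × 32.8 × 265) = 336.34 mm.
M_n = C_f(d − h_f/2) + (T − C_f)(d − a_w/2) = 1725075 × (810 − 62.5) + 2484925 × (810 − 168.17) = 1289.49 + 1594.90 = 2884.39 × 10⁶ N·mm.
M_n = 2884.39 kN·m.

M_n ≈ 2880 kN·m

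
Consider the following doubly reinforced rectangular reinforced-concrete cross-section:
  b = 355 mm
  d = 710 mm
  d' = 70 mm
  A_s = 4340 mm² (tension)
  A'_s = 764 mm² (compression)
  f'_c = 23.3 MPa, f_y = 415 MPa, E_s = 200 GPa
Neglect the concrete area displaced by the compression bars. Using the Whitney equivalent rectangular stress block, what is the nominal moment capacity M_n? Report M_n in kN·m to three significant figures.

Assume both tension and compression steel yield.
Net tension couple steel: A_s − A'_s = 3576 mm².
a = (A_s − A'_s) f_y / (0.85 f'_c b) = 1484040/(0.85 × 23.3 × 355) = 211.08 mm.
c = a/β₁ = 211.08/0.85 = 248.33 mm; ε'_s = 0.003(c − d')/c = 0.0022 ≥ f_y/E_s = 0.0021, so compression steel does yield.
M_n = (A_s − A'_s) f_y (d − a/2) + A'_s f_y (d − d') = [1484040 × (710 − 105.54) + 317060 × (710 − 70)] × 10⁻⁶ = 897.04 + 202.92 = 1099.96 kN·m.

M_n ≈ 1100 kN·m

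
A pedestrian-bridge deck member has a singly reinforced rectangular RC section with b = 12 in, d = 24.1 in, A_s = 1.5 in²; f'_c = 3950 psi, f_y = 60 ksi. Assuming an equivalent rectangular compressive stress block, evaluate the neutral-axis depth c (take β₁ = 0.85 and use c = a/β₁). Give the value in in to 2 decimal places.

c ≈ 2.63 in

T = A_s f_y = 1.5 × 60 = 90 kips.
a = T/(0.85 f'_c b) = 90/(0.85 × 3.95 × 12) = 2.2338 in.
With β₁ = 0.85, c = a/β₁ = 2.2338/0.85 = 2.63 in.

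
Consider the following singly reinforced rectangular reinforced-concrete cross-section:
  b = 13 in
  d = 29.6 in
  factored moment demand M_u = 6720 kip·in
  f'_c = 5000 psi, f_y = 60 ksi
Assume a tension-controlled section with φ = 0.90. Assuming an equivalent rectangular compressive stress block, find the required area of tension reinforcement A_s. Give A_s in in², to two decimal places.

A_s ≈ 4.59 in²

M_n = M_u/φ = 6720/0.90 = 7466.67 kip·in.
From M_n = 0.85 f'_c a b (d − a/2):
a = d − √(d² − 2M_n/(0.85 f'_c b)) = 29.6 − √(29.6² − 2 × 7466.67/(0.85 × 5 × 13)) = 4.986 in.
A_s = 0.85 f'_c a b / f_y = 0.85 × 5 × 4.986 × 13 / 60 = 4.591 in².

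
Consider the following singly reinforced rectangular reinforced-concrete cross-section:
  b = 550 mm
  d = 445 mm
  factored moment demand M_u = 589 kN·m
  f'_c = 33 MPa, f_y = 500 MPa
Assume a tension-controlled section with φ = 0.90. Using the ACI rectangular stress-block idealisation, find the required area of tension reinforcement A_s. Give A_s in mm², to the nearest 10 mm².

A_s ≈ 3350 mm²

M_n = M_u/φ = 589/0.90 = 654.444 kN·m.
With M_n = 0.85 f'_c a b (d − a/2), solve the quadratic for a:
a = d − √(d² − 2M_n/(0.85 f'_c b)) = 445 − √(445² − 2 × 654.444×10⁶/(0.85 × 33 × 550)) = 108.57 mm.
A_s = 0.85 f'_c a b / f_y = 0.85 × 33 × 108.57 × 550 / 500 = 3349.9 mm².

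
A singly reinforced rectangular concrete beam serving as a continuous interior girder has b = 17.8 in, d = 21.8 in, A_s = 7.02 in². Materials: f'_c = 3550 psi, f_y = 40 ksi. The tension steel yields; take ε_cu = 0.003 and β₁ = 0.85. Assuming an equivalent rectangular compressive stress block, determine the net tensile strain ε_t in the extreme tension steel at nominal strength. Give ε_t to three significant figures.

ε_t ≈ 0.00763

a = A_s f_y/(0.85 f'_c b) = 5.228 in.
β₁ = 0.85, so c = a/β₁ = 5.228/0.85 = 6.151 in.
From the linear strain diagram with ε_cu = 0.003: ε_t = 0.003 (d − c)/c = 0.003 × (21.8 − 6.151)/6.151 = 0.00763.
Since ε_t ≥ 0.005, the section is tension-controlled.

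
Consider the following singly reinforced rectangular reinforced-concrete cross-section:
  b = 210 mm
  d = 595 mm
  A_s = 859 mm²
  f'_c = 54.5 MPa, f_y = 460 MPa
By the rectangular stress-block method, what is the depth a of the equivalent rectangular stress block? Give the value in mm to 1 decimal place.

a ≈ 40.6 mm

T = A_s f_y = 859 × 460 = 395140 N = 395.14 kN.
Setting C = 0.85 f'_c a b equal to T: a = 395140/(0.85 × 54.5 × 210) = 40.6 mm.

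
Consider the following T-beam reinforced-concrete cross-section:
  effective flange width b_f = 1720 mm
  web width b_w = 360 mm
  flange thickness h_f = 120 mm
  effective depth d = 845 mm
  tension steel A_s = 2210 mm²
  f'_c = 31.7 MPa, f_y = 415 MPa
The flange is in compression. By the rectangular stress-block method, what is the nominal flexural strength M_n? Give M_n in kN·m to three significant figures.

M_n ≈ 766 kN·m

Tension: T = A_s f_y = 2210 × 415 = 917150 N.
Try a within the flange: a = T/(0.85 f'_c b_f) = 917150/(0.85 × 31.7 × 1720) = 19.79 mm.
Since a = 19.79 ≤ h_f = 120 mm, the stress block lies entirely in the flange; analyse as a rectangular beam of width b_f.
M_n = T(d − a/2) = 917150 × (845 − 9.895) = 765.92 × 10⁶ N·mm.
M_n = 765.92 kN·m.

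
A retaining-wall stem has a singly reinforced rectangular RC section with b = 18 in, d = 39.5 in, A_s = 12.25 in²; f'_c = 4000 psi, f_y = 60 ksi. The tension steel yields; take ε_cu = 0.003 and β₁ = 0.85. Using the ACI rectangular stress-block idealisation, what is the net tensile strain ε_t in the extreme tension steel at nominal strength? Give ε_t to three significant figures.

ε_t ≈ 0.00539

a = A_s f_y/(0.85 f'_c b) = 12.010 in.
β₁ = 0.85, so c = a/β₁ = 12.010/0.85 = 14.129 in.
From the linear strain diagram with ε_cu = 0.003: ε_t = 0.003 (d − c)/c = 0.003 × (39.5 − 14.129)/14.129 = 0.00539.
Since ε_t ≥ 0.005, the section is tension-controlled.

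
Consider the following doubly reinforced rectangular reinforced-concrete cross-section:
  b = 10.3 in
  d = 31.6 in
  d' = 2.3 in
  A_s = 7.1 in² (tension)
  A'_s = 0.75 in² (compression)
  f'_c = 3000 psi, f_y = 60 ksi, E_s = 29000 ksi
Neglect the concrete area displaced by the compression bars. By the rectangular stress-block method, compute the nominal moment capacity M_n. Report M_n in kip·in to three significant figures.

M_n ≈ 10600 kip·in

Assume both steels yield.
a = (A_s − A'_s) f_y/(0.85 f'_c b) = (7.1 − 0.75) × 60/(0.85 × 3 × 10.3) = 14.506 in.
c = a/β₁ = 14.506/0.85 = 17.066 in; ε'_s = 0.003(c − d')/c = 0.0026 ≥ ε_y = 0.0021, so the compression steel yields.
M_n = (A_s − A'_s) f_y (d − a/2) + A'_s f_y (d − d') = 381 × (31.6 − 7.253) + 45 × (31.6 − 2.3) = 9276.2 + 1318.5 = 10594.7 kip·in.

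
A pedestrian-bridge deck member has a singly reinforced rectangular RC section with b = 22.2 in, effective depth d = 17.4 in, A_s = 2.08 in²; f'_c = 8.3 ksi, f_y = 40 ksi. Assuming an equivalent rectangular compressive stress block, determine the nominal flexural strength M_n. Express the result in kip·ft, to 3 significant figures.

M_n ≈ 119 kip·ft

T = A_s f_y = 2.08 × 40 = 83.2 kips.
a = T/(0.85 f'_c b) = 83.2/(0.85 × 8.3 × 22.2) = 0.531 in.
M_n = T(d − a/2) = 83.2 × (17.4 − 0.2655) = 1425.6 kip·in = 1425.6/12 = 118.80 kip·ft.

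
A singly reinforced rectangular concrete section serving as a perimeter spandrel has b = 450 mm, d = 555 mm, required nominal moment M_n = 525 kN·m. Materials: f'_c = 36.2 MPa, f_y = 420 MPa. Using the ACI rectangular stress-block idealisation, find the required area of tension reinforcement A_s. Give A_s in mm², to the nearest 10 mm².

With M_n = 0.85 f'_c a b (d − a/2), solve the quadratic for a:
a = d − √(d² − 2M_n/(0.85 f'_c b)) = 555 − √(555² − 2 × 525×10⁶/(0.85 × 36.2 × 450)) = 73.14 mm.
A_s = 0.85 f'_c a b / f_y = 0.85 × 36.2 × 73.14 × 450 / 420 = 2411.3 mm².

A_s ≈ 2410 mm²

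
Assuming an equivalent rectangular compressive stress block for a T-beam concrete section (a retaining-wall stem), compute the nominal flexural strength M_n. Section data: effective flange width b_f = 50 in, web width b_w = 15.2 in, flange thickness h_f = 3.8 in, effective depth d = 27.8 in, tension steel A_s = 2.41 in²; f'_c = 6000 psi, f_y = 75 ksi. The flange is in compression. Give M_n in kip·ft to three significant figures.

Tension: T = A_s f_y = 2.41 × 75 = 180.75 kips.
Try a within the flange: a = T/(0.85 f'_c b_f) = 180.75/(0.85 × 6 × 50) = 0.709 in.
Since a = 0.709 ≤ h_f = 3.8 in, the stress block lies entirely in the flange; analyse as a rectangular beam of width b_f.
M_n = T(d − a/2) = 180.75 × (27.8 − 0.3545) = 4960.8 kip·in.
M_n = 4960.8/12 = 413.40 kip·ft.

M_n ≈ 413 kip·ft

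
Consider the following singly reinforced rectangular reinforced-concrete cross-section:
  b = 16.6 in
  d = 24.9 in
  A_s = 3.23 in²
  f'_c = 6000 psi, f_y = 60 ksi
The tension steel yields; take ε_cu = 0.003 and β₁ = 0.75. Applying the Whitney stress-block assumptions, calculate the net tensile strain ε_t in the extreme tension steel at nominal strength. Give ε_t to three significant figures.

ε_t ≈ 0.0215

a = A_s f_y/(0.85 f'_c b) = 2.289 in.
β₁ = 0.75, so c = a/β₁ = 2.289/0.75 = 3.052 in.
From the linear strain diagram with ε_cu = 0.003: ε_t = 0.003 (d − c)/c = 0.003 × (24.9 − 3.052)/3.052 = 0.0215.
Since ε_t ≥ 0.005, the section is tension-controlled.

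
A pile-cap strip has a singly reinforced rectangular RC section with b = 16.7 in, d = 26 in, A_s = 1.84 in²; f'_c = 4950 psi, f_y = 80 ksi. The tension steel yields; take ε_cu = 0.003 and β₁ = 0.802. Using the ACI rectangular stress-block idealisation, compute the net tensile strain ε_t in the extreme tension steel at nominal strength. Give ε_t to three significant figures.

a = A_s f_y/(0.85 f'_c b) = 2.095 in.
β₁ = 0.802, so c = a/β₁ = 2.095/0.802 = 2.612 in.
From the linear strain diagram with ε_cu = 0.003: ε_t = 0.003 (d − c)/c = 0.003 × (26 − 2.612)/2.612 = 0.0269.
Since ε_t ≥ 0.005, the section is tension-controlled.

ε_t ≈ 0.0269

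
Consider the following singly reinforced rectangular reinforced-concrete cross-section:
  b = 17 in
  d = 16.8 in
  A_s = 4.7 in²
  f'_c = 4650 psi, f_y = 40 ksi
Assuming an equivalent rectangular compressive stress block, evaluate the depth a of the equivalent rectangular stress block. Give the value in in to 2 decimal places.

T = A_s f_y = 4.7 × 40 = 188 kips.
a = T/(0.85 f'_c b) = 188/(0.85 × 4.65 × 17) = 2.80 in.

a ≈ 2.80 in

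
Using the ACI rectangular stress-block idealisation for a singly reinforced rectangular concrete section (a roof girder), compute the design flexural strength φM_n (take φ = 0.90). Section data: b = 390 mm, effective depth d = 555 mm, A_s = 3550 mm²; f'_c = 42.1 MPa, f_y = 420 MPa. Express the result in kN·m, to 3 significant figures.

T = A_s f_y = 3550 × 420 = 1491000 N = 1491 kN.
From C = T: a = T/(0.85 f'_c b) = 1491000/(0.85 × 42.1 × 390) = 106.83 mm.
M_n = T(d − a/2) = 1491 kN × (555 − 53.415) mm = 747.86 kN·m.
φM_n = 0.90 × 747.86 = 673.07 kN·m.

φM_n ≈ 673 kN·m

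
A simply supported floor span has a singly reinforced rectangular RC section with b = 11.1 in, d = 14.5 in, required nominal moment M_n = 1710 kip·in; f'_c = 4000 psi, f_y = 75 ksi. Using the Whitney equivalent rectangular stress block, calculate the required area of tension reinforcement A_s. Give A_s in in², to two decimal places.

A_s ≈ 1.79 in²

From M_n = 0.85 f'_c a b (d − a/2):
a = d − √(d² − 2M_n/(0.85 f'_c b)) = 14.5 − √(14.5² − 2 × 1710/(0.85 × 4 × 11.1)) = 3.562 in.
A_s = 0.85 f'_c a b / f_y = 0.85 × 4 × 3.562 × 11.1 / 75 = 1.792 in².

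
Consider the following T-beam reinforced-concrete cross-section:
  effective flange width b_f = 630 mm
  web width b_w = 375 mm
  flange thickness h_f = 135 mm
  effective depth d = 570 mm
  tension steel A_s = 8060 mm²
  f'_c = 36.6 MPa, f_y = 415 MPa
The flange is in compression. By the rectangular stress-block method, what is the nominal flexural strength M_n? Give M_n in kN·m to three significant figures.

M_n ≈ 1610 kN·m

Tension: T = A_s f_y = 8060 × 415 = 3344900 N.
Try a within the flange: a = T/(0.85 f'_c b_f) = 3344900/(0.85 × 36.6 × 630) = 170.66 mm.
a = 170.66 > h_f = 135 mm: the block extends into the web. Split into flange-overhang and web parts.
C_f = 0.85 f'_c (b_f − b_w) h_f = 0.85 × 36.6 × (630 − 375) × 135 = 1070962 N.
Remaining web compression depth: a_w = (T − C_f)/(0.85 f'_c b_w) = (3344900 − 1070962)/(0.85 × 36.6 × 375) = 194.92 mm.
M_n = C_f(d − h_f/2) + (T − C_f)(d − a_w/2) = 1070962 × (570 − 67.5) + 2273938 × (570 − 97.46) = 538.16 + 1074.53 = 1612.69 × 10⁶ N·mm.
M_n = 1612.69 kN·m.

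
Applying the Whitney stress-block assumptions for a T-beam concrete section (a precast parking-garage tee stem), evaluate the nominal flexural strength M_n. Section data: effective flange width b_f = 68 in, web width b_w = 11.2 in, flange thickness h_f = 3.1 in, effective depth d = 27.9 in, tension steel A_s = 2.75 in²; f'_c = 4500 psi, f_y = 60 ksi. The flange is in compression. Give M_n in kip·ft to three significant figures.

Tension: T = A_s f_y = 2.75 × 60 = 165 kips.
Try a within the flange: a = T/(0.85 f'_c b_f) = 165/(0.85 × 4.5 × 68) = 0.634 in.
Since a = 0.634 ≤ h_f = 3.1 in, the stress block lies entirely in the flange; analyse as a rectangular beam of width b_f.
M_n = T(d − a/2) = 165 × (27.9 − 0.317) = 4551.2 kip·in.
M_n = 4551.2/12 = 379.27 kip·ft.

M_n ≈ 379 kip·ft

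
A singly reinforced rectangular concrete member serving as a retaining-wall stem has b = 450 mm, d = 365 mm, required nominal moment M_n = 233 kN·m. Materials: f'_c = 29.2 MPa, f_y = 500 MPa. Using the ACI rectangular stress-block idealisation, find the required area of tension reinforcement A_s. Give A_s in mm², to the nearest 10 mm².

With M_n = 0.85 f'_c a b (d − a/2), solve the quadratic for a:
a = d − √(d² − 2M_n/(0.85 f'_c b)) = 365 − √(365² − 2 × 233×10⁶/(0.85 × 29.2 × 450)) = 62.51 mm.
A_s = 0.85 f'_c a b / f_y = 0.85 × 29.2 × 62.51 × 450 / 500 = 1396.3 mm².

A_s ≈ 1400 mm²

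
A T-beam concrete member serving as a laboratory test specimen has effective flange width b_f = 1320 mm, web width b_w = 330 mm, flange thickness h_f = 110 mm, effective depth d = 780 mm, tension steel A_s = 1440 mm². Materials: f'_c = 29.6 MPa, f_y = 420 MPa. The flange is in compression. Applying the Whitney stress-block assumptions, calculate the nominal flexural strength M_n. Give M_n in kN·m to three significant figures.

Tension: T = A_s f_y = 1440 × 420 = 604800 N.
Try a within the flange: a = T/(0.85 f'_c b_f) = 604800/(0.85 × 29.6 × 1320) = 18.21 mm.
Since a = 18.21 ≤ h_f = 110 mm, the stress block lies entirely in the flange; analyse as a rectangular beam of width b_f.
M_n = T(d − a/2) = 604800 × (780 − 9.105) = 466.24 × 10⁶ N·mm.
M_n = 466.24 kN·m.

M_n ≈ 466 kN·m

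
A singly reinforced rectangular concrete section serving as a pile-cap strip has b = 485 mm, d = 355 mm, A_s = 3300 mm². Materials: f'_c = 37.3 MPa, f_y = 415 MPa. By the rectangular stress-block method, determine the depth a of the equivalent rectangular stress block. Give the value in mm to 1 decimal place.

T = A_s f_y = 3300 × 415 = 1369500 N = 1369.5 kN.
Setting C = 0.85 f'_c a b equal to T: a = 1369500/(0.85 × 37.3 × 485) = 89.1 mm.

a ≈ 89.1 mm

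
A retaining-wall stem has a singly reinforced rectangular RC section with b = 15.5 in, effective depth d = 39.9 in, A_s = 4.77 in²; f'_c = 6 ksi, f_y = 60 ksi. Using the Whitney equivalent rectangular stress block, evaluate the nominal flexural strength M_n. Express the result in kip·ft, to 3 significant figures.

T = A_s f_y = 4.77 × 60 = 286.2 kips.
a = T/(0.85 f'_c b) = 286.2/(0.85 × 6 × 15.5) = 3.620 in.
M_n = T(d − a/2) = 286.2 × (39.9 − 1.81) = 10901.4 kip·in = 10901.4/12 = 908.45 kip·ft.

M_n ≈ 908 kip·ft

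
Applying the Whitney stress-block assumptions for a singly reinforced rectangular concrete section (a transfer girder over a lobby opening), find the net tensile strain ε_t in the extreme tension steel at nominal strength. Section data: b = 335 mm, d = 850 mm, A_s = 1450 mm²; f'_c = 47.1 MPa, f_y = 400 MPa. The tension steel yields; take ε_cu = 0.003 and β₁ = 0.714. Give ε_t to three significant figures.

ε_t ≈ 0.0391

a = A_s f_y/(0.85 f'_c b) = 43.25 mm.
β₁ = 0.714, so c = a/β₁ = 43.25/0.714 = 60.57 mm.
From the linear strain diagram with ε_cu = 0.003: ε_t = 0.003 (d − c)/c = 0.003 × (850 − 60.57)/60.57 = 0.0391.
Since ε_t ≥ 0.005, the section is tension-controlled.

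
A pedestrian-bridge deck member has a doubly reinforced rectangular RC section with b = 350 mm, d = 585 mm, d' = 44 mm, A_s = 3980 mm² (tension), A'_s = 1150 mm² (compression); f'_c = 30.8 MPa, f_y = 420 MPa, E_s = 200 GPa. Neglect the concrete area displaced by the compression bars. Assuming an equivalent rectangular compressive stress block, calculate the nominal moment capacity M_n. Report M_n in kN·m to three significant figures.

Assume both tension and compression steel yield.
Net tension couple steel: A_s − A'_s = 2830 mm².
a = (A_s − A'_s) f_y / (0.85 f'_c b) = 1188600/(0.85 × 30.8 × 350) = 129.72 mm.
c = a/β₁ = 129.72/0.83 = 156.29 mm; ε'_s = 0.003(c − d')/c = 0.0022 ≥ f_y/E_s = 0.0021, so compression steel does yield.
M_n = (A_s − A'_s) f_y (d − a/2) + A'_s f_y (d − d') = [1188600 × (585 − 64.86) + 483000 × (585 − 44)] × 10⁻⁶ = 618.24 + 261.30 = 879.54 kN·m.

M_n ≈ 880 kN·m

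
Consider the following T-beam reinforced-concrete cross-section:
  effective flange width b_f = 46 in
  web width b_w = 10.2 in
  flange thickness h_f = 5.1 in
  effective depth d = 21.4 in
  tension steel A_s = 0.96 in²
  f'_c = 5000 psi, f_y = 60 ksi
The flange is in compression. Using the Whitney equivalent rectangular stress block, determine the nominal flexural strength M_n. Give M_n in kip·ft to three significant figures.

Tension: T = A_s f_y = 0.96 × 60 = 57.6 kips.
Try a within the flange: a = T/(0.85 f'_c b_f) = 57.6/(0.85 × 5 × 46) = 0.295 in.
Since a = 0.295 ≤ h_f = 5.1 in, the stress block lies entirely in the flange; analyse as a rectangular beam of width b_f.
M_n = T(d − a/2) = 57.6 × (21.4 − 0.1475) = 1224.1 kip·in.
M_n = 1224.1/12 = 102.01 kip·ft.

M_n ≈ 102 kip·ft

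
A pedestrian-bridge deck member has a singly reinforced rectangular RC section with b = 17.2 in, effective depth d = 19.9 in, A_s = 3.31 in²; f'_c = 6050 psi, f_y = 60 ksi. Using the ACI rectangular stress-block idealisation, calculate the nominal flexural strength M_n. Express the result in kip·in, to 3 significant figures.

M_n ≈ 3730 kip·in

T = A_s f_y = 3.31 × 60 = 198.6 kips.
a = T/(0.85 f'_c b) = 198.6/(0.85 × 6.05 × 17.2) = 2.245 in.
M_n = T(d − a/2) = 198.6 × (19.9 − 1.1225) = 3729.2 kip·in.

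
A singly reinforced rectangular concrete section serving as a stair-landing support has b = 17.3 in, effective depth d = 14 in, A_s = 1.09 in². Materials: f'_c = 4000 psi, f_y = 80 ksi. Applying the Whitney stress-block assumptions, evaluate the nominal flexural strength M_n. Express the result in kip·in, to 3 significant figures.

M_n ≈ 1160 kip·in

T = A_s f_y = 1.09 × 80 = 87.2 kips.
a = T/(0.85 f'_c b) = 87.2/(0.85 × 4 × 17.3) = 1.482 in.
M_n = T(d − a/2) = 87.2 × (14 − 0.741) = 1156.2 kip·in.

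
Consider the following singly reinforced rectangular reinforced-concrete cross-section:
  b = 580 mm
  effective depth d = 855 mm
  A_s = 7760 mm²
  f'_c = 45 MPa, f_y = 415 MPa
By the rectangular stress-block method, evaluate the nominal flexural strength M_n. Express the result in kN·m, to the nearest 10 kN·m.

T = A_s f_y = 7760 × 415 = 3220400 N = 3220.4 kN.
From C = T: a = T/(0.85 f'_c b) = 3220400/(0.85 × 45 × 580) = 145.16 mm.
M_n = T(d − a/2) = 3220.4 kN × (855 − 72.58) mm = 2519.71 kN·m.

M_n ≈ 2520 kN·m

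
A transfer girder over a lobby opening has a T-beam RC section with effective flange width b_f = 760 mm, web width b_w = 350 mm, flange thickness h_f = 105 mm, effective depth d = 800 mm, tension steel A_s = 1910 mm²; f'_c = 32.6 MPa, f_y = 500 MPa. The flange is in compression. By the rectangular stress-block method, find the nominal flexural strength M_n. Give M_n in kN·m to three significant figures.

M_n ≈ 742 kN·m

Tension: T = A_s f_y = 1910 × 500 = 955000 N.
Try a within the flange: a = T/(0.85 f'_c b_f) = 955000/(0.85 × 32.6 × 760) = 45.35 mm.
Since a = 45.35 ≤ h_f = 105 mm, the stress block lies entirely in the flange; analyse as a rectangular beam of width b_f.
M_n = T(d − a/2) = 955000 × (800 − 22.675) = 742.35 × 10⁶ N·mm.
M_n = 742.35 kN·m.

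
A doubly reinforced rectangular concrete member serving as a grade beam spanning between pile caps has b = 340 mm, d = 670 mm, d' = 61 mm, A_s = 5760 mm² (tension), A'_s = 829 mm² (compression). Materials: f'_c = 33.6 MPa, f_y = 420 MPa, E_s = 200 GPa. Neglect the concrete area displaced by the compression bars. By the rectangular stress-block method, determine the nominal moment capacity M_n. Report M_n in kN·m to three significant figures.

Assume both tension and compression steel yield.
Net tension couple steel: A_s − A'_s = 4931 mm².
a = (A_s − A'_s) f_y / (0.85 f'_c b) = 2071020/(0.85 × 33.6 × 340) = 213.28 mm.
c = a/β₁ = 213.28/0.81 = 263.31 mm; ε'_s = 0.003(c − d')/c = 0.0023 ≥ f_y/E_s = 0.0021, so compression steel does yield.
M_n = (A_s − A'_s) f_y (d − a/2) + A'_s f_y (d − d') = [2071020 × (670 − 106.64) + 348180 × (670 − 61)] × 10⁻⁶ = 1166.73 + 212.04 = 1378.77 kN·m.

M_n ≈ 1380 kN·m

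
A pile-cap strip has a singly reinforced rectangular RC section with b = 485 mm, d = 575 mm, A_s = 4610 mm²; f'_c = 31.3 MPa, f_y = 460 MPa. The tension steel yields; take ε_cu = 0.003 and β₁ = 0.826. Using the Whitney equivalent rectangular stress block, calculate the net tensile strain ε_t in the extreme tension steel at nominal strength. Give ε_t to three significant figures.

ε_t ≈ 0.00567

a = A_s f_y/(0.85 f'_c b) = 164.34 mm.
β₁ = 0.826, so c = a/β₁ = 164.34/0.826 = 198.96 mm.
From the linear strain diagram with ε_cu = 0.003: ε_t = 0.003 (d − c)/c = 0.003 × (575 − 198.96)/198.96 = 0.00567.
Since ε_t ≥ 0.005, the section is tension-controlled.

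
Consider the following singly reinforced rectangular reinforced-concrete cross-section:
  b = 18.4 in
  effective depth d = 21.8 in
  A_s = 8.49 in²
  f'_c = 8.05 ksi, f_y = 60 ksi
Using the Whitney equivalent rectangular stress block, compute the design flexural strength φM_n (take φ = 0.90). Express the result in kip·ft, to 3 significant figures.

φM_n ≈ 756 kip·ft

T = A_s f_y = 8.49 × 60 = 509.4 kips.
a = T/(0.85 f'_c b) = 509.4/(0.85 × 8.05 × 18.4) = 4.046 in.
M_n = T(d − a/2) = 509.4 × (21.8 − 2.023) = 10074.4 kip·in = 10074.4/12 = 839.53 kip·ft.
φM_n = 0.90 × 839.53 = 755.58 kip·ft.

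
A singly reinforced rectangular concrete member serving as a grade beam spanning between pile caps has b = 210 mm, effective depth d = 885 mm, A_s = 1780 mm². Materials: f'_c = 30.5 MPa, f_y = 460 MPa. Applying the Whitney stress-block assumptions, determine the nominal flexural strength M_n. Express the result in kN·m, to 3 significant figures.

T = A_s f_y = 1780 × 460 = 818800 N = 818.8 kN.
From C = T: a = T/(0.85 f'_c b) = 818800/(0.85 × 30.5 × 210) = 150.40 mm.
M_n = T(d − a/2) = 818.8 kN × (885 − 75.2) mm = 663.06 kN·m.

M_n ≈ 663 kN·m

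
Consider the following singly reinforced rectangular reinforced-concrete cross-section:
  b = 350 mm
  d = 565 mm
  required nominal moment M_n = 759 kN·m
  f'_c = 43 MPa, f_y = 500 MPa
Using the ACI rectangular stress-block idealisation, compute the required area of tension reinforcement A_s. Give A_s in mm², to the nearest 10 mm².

With M_n = 0.85 f'_c a b (d − a/2), solve the quadratic for a:
a = d − √(d² − 2M_n/(0.85 f'_c b)) = 565 − √(565² − 2 × 759×10⁶/(0.85 × 43 × 350)) = 117.16 mm.
A_s = 0.85 f'_c a b / f_y = 0.85 × 43 × 117.16 × 350 / 500 = 2997.5 mm².

A_s ≈ 3000 mm²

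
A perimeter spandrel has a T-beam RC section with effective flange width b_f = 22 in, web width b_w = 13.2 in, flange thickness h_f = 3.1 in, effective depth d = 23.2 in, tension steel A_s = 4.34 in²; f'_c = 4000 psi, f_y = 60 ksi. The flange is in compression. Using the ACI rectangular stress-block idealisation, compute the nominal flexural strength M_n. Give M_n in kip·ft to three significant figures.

M_n ≈ 465 kip·ft

Tension: T = A_s f_y = 4.34 × 60 = 260.4 kips.
Try a within the flange: a = T/(0.85 f'_c b_f) = 260.4/(0.85 × 4 × 22) = 3.481 in.
a = 3.481 > h_f = 3.1 in: the block extends into the web. Split into flange-overhang and web parts.
C_f = 0.85 f'_c (b_f − b_w) h_f = 0.85 × 4 × (22 − 13.2) × 3.1 = 92.8 kips.
Remaining web compression depth: a_w = (T − C_f)/(0.85 f'_c b_w) = (260.4 − 92.8)/(0.85 × 4 × 13.2) = 3.734 in.
M_n = C_f(d − h_f/2) + (T − C_f)(d − a_w/2) = 92.8 × (23.2 − 1.55) + 167.6 × (23.2 − 1.867) = 2009.1 + 3575.4 = 5584.5 kip·in.
M_n = 5584.5/12 = 465.38 kip·ft.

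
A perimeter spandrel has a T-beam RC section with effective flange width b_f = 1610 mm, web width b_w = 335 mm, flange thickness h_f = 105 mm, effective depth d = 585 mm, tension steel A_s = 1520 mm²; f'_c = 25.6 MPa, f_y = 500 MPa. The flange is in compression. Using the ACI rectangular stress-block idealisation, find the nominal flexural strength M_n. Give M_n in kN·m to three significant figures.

Tension: T = A_s f_y = 1520 × 500 = 760000 N.
Try a within the flange: a = T/(0.85 f'_c b_f) = 760000/(0.85 × 25.6 × 1610) = 21.69 mm.
Since a = 21.69 ≤ h_f = 105 mm, the stress block lies entirely in the flange; analyse as a rectangular beam of width b_f.
M_n = T(d − a/2) = 760000 × (585 − 10.845) = 436.36 × 10⁶ N·mm.
M_n = 436.36 kN·m.

M_n ≈ 436 kN·m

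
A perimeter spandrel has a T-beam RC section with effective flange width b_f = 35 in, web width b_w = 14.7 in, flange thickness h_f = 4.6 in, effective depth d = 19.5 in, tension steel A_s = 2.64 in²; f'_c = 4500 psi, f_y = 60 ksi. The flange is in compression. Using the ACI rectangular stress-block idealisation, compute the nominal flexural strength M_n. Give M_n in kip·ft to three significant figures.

Tension: T = A_s f_y = 2.64 × 60 = 158.4 kips.
Try a within the flange: a = T/(0.85 f'_c b_f) = 158.4/(0.85 × 4.5 × 35) = 1.183 in.
Since a = 1.183 ≤ h_f = 4.6 in, the stress block lies entirely in the flange; analyse as a rectangular beam of width b_f.
M_n = T(d − a/2) = 158.4 × (19.5 − 0.5915) = 2995.1 kip·in.
M_n = 2995.1/12 = 249.59 kip·ft.

M_n ≈ 250 kip·ft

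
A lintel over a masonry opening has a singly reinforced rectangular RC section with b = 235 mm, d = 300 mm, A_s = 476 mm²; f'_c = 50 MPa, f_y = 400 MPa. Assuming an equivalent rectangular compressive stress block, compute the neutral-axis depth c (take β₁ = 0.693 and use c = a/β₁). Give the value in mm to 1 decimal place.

T = A_s f_y = 476 × 400 = 190400 N = 190.4 kN.
Setting C = 0.85 f'_c a b equal to T: a = 190400/(0.85 × 50 × 235) = 19.064 mm.
With β₁ = 0.693, c = a/β₁ = 19.064/0.693 = 27.5 mm.

c ≈ 27.5 mm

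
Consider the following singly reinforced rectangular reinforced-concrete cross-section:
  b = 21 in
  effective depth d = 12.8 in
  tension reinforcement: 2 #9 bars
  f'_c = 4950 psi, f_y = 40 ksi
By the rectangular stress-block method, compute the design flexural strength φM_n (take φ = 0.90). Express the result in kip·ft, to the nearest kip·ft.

φM_n ≈ 74 kip·ft

A_s = 2 × 1 = 2 in².
T = A_s f_y = 2 × 40 = 80 kips.
a = T/(0.85 f'_c b) = 80/(0.85 × 4.95 × 21) = 0.905 in.
M_n = T(d − a/2) = 80 × (12.8 − 0.4525) = 987.8 kip·in = 987.8/12 = 82.32 kip·ft.
φM_n = 0.90 × 82.32 = 74.09 kip·ft.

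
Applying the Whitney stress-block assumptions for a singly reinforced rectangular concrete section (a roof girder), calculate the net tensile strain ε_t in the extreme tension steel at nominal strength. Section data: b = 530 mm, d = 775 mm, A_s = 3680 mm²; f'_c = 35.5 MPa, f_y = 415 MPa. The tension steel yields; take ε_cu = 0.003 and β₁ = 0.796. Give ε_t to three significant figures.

ε_t ≈ 0.0164

a = A_s f_y/(0.85 f'_c b) = 95.49 mm.
β₁ = 0.796, so c = a/β₁ = 95.49/0.796 = 119.96 mm.
From the linear strain diagram with ε_cu = 0.003: ε_t = 0.003 (d − c)/c = 0.003 × (775 − 119.96)/119.96 = 0.0164.
Since ε_t ≥ 0.005, the section is tension-controlled.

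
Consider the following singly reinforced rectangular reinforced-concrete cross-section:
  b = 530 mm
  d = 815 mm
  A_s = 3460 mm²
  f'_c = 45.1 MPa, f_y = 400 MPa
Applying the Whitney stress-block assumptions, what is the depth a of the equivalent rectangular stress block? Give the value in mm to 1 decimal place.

T = A_s f_y = 3460 × 400 = 1384000 N = 1384 kN.
Setting C = 0.85 f'_c a b equal to T: a = 1384000/(0.85 × 45.1 × 530) = 68.1 mm.

a ≈ 68.1 mm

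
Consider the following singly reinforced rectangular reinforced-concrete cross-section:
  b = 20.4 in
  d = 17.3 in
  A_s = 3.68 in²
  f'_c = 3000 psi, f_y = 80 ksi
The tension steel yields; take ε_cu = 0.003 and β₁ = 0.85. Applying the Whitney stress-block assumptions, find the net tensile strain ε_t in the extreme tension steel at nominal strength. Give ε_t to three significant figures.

ε_t ≈ 0.00480

a = A_s f_y/(0.85 f'_c b) = 5.659 in.
β₁ = 0.85, so c = a/β₁ = 5.659/0.85 = 6.658 in.
From the linear strain diagram with ε_cu = 0.003: ε_t = 0.003 (d − c)/c = 0.003 × (17.3 − 6.658)/6.658 = 0.00480.
ε_t is between 0.004 and 0.005 — transition zone.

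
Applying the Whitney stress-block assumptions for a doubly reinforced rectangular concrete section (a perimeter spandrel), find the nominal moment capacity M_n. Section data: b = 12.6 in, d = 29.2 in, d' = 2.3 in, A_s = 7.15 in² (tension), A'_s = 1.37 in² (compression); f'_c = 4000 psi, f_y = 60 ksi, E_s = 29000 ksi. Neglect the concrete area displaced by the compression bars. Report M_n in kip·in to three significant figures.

Assume both steels yield.
a = (A_s − A'_s) f_y/(0.85 f'_c b) = (7.15 − 1.37) × 60/(0.85 × 4 × 12.6) = 8.095 in.
c = a/β₁ = 8.095/0.85 = 9.524 in; ε'_s = 0.003(c − d')/c = 0.0023 ≥ ε_y = 0.0021, so the compression steel yields.
M_n = (A_s − A'_s) f_y (d − a/2) + A'_s f_y (d − d') = 346.8 × (29.2 − 4.0475) + 82.2 × (29.2 − 2.3) = 8722.9 + 2211.2 = 10934.1 kip·in.

M_n ≈ 10900 kip·in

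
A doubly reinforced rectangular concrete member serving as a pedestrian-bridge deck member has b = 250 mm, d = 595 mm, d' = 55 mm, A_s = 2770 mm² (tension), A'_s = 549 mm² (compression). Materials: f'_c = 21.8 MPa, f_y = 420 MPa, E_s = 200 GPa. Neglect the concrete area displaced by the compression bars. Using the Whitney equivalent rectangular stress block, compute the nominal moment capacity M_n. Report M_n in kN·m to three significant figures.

M_n ≈ 586 kN·m

Assume both tension and compression steel yield.
Net tension couple steel: A_s − A'_s = 2221 mm².
a = (A_s − A'_s) f_y / (0.85 f'_c b) = 932820/(0.85 × 21.8 × 250) = 201.36 mm.
c = a/β₁ = 201.36/0.85 = 236.89 mm; ε'_s = 0.003(c − d')/c = 0.0023 ≥ f_y/E_s = 0.0021, so compression steel does yield.
M_n = (A_s − A'_s) f_y (d − a/2) + A'_s f_y (d − d') = [932820 × (595 − 100.68) + 230580 × (595 − 55)] × 10⁻⁶ = 461.11 + 124.51 = 585.62 kN·m.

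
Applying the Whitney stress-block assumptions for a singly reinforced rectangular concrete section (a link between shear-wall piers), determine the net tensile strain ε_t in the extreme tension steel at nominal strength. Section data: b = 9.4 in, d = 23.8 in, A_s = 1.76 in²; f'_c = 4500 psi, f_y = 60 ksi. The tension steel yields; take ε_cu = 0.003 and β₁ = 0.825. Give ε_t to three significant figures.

ε_t ≈ 0.0171

a = A_s f_y/(0.85 f'_c b) = 2.937 in.
β₁ = 0.825, so c = a/β₁ = 2.937/0.825 = 3.560 in.
From the linear strain diagram with ε_cu = 0.003: ε_t = 0.003 (d − c)/c = 0.003 × (23.8 − 3.560)/3.560 = 0.0171.
Since ε_t ≥ 0.005, the section is tension-controlled.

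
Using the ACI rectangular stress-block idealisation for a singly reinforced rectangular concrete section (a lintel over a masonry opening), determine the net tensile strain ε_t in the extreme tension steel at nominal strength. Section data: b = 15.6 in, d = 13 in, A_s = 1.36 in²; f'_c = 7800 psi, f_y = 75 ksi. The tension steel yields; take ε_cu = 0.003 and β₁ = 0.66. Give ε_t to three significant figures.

a = A_s f_y/(0.85 f'_c b) = 0.986 in.
β₁ = 0.66, so c = a/β₁ = 0.986/0.66 = 1.494 in.
From the linear strain diagram with ε_cu = 0.003: ε_t = 0.003 (d − c)/c = 0.003 × (13 − 1.494)/1.494 = 0.0231.
Since ε_t ≥ 0.005, the section is tension-controlled.

ε_t ≈ 0.0231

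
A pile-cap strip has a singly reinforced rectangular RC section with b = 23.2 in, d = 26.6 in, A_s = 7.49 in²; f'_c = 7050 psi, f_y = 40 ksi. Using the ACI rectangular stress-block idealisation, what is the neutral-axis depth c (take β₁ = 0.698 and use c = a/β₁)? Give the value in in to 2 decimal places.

c ≈ 3.09 in

T = A_s f_y = 7.49 × 40 = 299.6 kips.
a = T/(0.85 f'_c b) = 299.6/(0.85 × 7.05 × 23.2) = 2.1550 in.
With β₁ = 0.698, c = a/β₁ = 2.1550/0.698 = 3.09 in.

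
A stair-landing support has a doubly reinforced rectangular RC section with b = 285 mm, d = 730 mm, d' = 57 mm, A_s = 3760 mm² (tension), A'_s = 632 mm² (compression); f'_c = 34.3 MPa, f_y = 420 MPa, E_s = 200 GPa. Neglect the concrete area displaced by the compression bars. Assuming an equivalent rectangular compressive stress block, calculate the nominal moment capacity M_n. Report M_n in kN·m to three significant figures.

Assume both tension and compression steel yield.
Net tension couple steel: A_s − A'_s = 3128 mm².
a = (A_s − A'_s) f_y / (0.85 f'_c b) = 1313760/(0.85 × 34.3 × 285) = 158.11 mm.
c = a/β₁ = 158.11/0.805 = 196.41 mm; ε'_s = 0.003(c − d')/c = 0.0021 ≥ f_y/E_s = 0.0021, so compression steel does yield.
M_n = (A_s − A'_s) f_y (d − a/2) + A'_s f_y (d − d') = [1313760 × (730 − 79.055) + 265440 × (730 − 57)] × 10⁻⁶ = 855.19 + 178.64 = 1033.83 kN·m.

M_n ≈ 1030 kN·m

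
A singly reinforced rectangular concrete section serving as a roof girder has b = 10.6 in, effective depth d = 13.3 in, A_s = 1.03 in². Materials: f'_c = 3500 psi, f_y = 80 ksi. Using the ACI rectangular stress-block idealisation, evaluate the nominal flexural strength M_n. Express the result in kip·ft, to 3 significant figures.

T = A_s f_y = 1.03 × 80 = 82.4 kips.
a = T/(0.85 f'_c b) = 82.4/(0.85 × 3.5 × 10.6) = 2.613 in.
M_n = T(d − a/2) = 82.4 × (13.3 − 1.3065) = 988.3 kip·in = 988.3/12 = 82.36 kip·ft.

M_n ≈ 82.4 kip·ft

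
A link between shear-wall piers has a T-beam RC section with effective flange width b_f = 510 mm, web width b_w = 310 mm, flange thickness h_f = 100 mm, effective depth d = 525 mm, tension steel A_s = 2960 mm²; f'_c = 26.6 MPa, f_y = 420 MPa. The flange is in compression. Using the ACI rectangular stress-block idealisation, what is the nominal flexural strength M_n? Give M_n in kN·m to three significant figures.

M_n ≈ 585 kN·m

Tension: T = A_s f_y = 2960 × 420 = 1243200 N.
Try a within the flange: a = T/(0.85 f'_c b_f) = 1243200/(0.85 × 26.6 × 510) = 107.81 mm.
a = 107.81 > h_f = 100 mm: the block extends into the web. Split into flange-overhang and web parts.
C_f = 0.85 f'_c (b_f − b_w) h_f = 0.85 × 26.6 × (510 − 310) × 100 = 452200 N.
Remaining web compression depth: a_w = (T − C_f)/(0.85 f'_c b_w) = (1243200 − 452200)/(0.85 × 26.6 × 310) = 112.85 mm.
M_n = C_f(d − h_f/2) + (T − C_f)(d − a_w/2) = 452200 × (525 − 50) + 791000 × (525 − 56.425) = 214.80 + 370.64 = 585.44 × 10⁶ N·mm.
M_n = 585.44 kN·m.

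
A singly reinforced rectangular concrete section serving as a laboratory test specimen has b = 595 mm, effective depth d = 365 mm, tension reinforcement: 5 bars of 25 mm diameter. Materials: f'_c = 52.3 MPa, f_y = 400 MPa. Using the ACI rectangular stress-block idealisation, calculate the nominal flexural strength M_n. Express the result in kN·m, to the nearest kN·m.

M_n ≈ 340 kN·m

A_s = 5 × 491 = 2455 mm².
T = A_s f_y = 2455 × 400 = 982000 N = 982 kN.
From C = T: a = T/(0.85 f'_c b) = 982000/(0.85 × 52.3 × 595) = 37.13 mm.
M_n = T(d − a/2) = 982 kN × (365 − 18.565) mm = 340.20 kN·m.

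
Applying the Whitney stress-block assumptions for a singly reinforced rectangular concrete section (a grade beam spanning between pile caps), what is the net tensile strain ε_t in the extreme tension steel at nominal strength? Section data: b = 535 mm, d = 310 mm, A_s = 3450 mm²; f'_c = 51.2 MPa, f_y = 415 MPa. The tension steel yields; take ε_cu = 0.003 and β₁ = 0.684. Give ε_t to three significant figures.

a = A_s f_y/(0.85 f'_c b) = 61.49 mm.
β₁ = 0.684, so c = a/β₁ = 61.49/0.684 = 89.90 mm.
From the linear strain diagram with ε_cu = 0.003: ε_t = 0.003 (d − c)/c = 0.003 × (310 − 89.90)/89.90 = 0.00734.
Since ε_t ≥ 0.005, the section is tension-controlled.

ε_t ≈ 0.00734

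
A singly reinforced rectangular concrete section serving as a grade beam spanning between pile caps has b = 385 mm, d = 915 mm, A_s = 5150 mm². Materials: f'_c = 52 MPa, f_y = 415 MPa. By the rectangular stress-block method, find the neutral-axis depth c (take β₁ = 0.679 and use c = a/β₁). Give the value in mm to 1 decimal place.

c ≈ 185.0 mm

T = A_s f_y = 5150 × 415 = 2137250 N = 2137.25 kN.
Setting C = 0.85 f'_c a b equal to T: a = 2137250/(0.85 × 52 × 385) = 125.595 mm.
With β₁ = 0.679, c = a/β₁ = 125.595/0.679 = 185.0 mm.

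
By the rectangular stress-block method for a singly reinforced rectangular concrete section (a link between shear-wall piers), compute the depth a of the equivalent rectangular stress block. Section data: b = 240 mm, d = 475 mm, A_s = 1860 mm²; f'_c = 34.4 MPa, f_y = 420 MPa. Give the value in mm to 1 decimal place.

T = A_s f_y = 1860 × 420 = 781200 N = 781.2 kN.
Setting C = 0.85 f'_c a b equal to T: a = 781200/(0.85 × 34.4 × 240) = 111.3 mm.

a ≈ 111.3 mm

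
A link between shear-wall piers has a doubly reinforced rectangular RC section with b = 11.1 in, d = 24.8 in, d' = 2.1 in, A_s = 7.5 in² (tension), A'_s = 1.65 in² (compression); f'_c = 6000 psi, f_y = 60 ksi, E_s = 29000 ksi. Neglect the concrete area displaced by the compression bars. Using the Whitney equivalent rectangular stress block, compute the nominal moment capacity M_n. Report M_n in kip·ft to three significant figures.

M_n ≈ 822 kip·ft

Assume both steels yield.
a = (A_s − A'_s) f_y/(0.85 f'_c b) = (7.5 − 1.65) × 60/(0.85 × 6 × 11.1) = 6.200 in.
c = a/β₁ = 6.200/0.75 = 8.267 in; ε'_s = 0.003(c − d')/c = 0.0022 ≥ ε_y = 0.0021, so the compression steel yields.
M_n = (A_s − A'_s) f_y (d − a/2) + A'_s f_y (d − d') = 351 × (24.8 − 3.1) + 99 × (24.8 − 2.1) = 7616.7 + 2247.3 = 9864.0 kip·in = 9864.0/12 = 822.00 kip·ft.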